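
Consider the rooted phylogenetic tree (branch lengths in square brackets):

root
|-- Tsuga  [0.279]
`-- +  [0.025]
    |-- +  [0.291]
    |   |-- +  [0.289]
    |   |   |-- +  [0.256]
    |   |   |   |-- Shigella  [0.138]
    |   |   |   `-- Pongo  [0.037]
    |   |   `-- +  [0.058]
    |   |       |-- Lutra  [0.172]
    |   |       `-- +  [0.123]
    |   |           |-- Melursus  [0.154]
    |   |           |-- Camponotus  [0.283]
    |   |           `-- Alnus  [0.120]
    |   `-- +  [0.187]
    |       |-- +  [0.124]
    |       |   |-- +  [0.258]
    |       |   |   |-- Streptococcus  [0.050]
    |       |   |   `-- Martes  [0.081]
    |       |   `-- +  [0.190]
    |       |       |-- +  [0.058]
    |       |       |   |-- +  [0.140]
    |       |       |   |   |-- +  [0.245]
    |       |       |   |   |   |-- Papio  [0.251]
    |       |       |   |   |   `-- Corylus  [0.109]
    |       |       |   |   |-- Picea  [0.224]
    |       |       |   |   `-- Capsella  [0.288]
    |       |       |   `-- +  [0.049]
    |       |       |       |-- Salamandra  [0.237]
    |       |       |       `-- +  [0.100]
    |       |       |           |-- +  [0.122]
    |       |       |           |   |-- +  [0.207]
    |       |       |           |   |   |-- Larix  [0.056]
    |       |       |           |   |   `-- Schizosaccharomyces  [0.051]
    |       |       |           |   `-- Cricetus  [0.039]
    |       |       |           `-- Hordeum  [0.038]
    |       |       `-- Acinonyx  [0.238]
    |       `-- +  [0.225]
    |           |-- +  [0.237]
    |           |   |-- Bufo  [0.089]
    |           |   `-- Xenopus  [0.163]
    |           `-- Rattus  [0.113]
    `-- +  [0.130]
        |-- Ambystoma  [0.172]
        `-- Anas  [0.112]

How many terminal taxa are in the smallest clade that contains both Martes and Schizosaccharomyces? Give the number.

12

The MRCA of Martes and Schizosaccharomyces is the node subtending ((Streptococcus,Martes),((((Papio,Corylus),Picea,Capsella),(Salamandra,(((Larix,Schizosaccharomyces),Cricetus),Hordeum))),Acinonyx)).
That clade contains 12 terminal taxa: Acinonyx, Capsella, Corylus, Cricetus, Hordeum, Larix, Martes, Papio, Picea, Salamandra, Schizosaccharomyces, Streptococcus.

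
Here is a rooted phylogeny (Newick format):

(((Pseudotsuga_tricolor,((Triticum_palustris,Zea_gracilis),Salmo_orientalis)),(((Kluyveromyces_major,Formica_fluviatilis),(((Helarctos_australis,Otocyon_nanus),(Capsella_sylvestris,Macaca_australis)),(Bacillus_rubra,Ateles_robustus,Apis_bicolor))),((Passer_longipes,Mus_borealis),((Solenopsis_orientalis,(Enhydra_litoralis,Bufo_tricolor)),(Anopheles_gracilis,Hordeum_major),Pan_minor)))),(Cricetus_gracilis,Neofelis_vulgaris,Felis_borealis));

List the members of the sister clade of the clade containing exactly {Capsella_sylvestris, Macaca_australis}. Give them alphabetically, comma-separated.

The clade containing exactly {Capsella_sylvestris, Macaca_australis} attaches to the tree at the node subtending ((Helarctos_australis,Otocyon_nanus),(Capsella_sylvestris,Macaca_australis)).
The other lineage descending from that same node — the sister group — is (Helarctos_australis,Otocyon_nanus); its 2 tips in alphabetical order are the answer.

Helarctos_australis, Otocyon_nanus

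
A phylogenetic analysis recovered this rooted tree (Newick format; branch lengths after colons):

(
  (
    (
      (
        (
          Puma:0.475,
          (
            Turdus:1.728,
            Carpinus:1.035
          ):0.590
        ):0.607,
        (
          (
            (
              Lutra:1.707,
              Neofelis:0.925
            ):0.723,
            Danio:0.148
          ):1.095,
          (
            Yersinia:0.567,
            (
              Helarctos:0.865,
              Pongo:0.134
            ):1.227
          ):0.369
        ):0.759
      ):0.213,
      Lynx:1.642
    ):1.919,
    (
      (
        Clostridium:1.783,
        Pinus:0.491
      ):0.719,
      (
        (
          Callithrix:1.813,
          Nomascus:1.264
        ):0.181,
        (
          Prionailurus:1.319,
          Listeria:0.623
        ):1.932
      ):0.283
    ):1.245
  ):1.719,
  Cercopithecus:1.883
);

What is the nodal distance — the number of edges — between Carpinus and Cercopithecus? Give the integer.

The MRCA of Carpinus and Cercopithecus is the root of the tree.
From Carpinus up to that node: 6 branches. From Cercopithecus up to the same node: 1 branch. Total: 6 + 1 = 7.

7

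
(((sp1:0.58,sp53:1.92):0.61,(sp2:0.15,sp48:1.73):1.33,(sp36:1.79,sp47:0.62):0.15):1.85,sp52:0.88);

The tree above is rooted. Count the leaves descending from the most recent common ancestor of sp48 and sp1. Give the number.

6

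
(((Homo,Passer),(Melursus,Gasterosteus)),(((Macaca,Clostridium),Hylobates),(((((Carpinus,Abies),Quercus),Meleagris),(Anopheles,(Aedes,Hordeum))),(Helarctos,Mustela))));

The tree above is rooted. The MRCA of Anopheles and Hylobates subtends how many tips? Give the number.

12

The MRCA of Anopheles and Hylobates is the node subtending (((Macaca,Clostridium),Hylobates),(((((Carpinus,Abies),Quercus),Meleagris),(Anopheles,(Aedes,Hordeum))),(Helarctos,Mustela))).
That clade contains 12 terminal taxa: Abies, Aedes, Anopheles, Carpinus, Clostridium, Helarctos, Hordeum, Hylobates, Macaca, Meleagris, Mustela, Quercus.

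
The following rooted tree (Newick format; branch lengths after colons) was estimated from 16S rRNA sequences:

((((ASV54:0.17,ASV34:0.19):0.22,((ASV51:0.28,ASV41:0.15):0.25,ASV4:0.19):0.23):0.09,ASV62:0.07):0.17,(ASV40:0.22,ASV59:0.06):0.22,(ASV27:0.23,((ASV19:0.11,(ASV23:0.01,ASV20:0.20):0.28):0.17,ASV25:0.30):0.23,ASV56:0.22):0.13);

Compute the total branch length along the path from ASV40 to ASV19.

The path runs ASV40 → … → MRCA → … → ASV19; the MRCA is the root of the tree.
Branch lengths along that path: 0.22 + 0.22 + 0.13 + 0.23 + 0.17 + 0.11 = 1.08.

1.08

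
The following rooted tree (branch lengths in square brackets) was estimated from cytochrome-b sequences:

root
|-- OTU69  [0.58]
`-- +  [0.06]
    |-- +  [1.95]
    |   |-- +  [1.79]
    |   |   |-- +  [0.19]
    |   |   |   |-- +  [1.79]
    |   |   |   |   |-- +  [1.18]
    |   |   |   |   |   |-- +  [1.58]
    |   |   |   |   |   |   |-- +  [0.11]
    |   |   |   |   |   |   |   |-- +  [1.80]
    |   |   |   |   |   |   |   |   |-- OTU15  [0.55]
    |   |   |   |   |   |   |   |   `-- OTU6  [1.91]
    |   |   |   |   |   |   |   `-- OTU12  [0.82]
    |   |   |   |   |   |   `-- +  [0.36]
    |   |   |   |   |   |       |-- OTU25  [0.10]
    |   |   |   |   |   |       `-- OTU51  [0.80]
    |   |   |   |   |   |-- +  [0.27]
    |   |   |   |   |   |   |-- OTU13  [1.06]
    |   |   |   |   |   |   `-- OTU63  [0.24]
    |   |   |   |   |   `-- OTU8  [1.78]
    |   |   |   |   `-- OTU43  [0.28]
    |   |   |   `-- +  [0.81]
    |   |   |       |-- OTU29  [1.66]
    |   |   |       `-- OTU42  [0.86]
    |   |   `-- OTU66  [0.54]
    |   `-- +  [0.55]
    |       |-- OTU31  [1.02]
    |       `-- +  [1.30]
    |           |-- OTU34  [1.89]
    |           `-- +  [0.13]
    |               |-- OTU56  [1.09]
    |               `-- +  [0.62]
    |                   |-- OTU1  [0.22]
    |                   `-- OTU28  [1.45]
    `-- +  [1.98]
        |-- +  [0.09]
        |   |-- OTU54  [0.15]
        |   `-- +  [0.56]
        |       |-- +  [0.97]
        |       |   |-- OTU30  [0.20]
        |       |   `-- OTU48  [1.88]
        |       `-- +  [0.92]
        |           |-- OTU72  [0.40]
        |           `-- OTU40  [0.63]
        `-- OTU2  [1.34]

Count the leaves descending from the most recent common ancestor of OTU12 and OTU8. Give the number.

8

The MRCA of OTU12 and OTU8 is the node subtending ((((OTU15,OTU6),OTU12),(OTU25,OTU51)),(OTU13,OTU63),OTU8).
That clade contains 8 terminal taxa: OTU12, OTU13, OTU15, OTU25, OTU51, OTU6, OTU63, OTU8.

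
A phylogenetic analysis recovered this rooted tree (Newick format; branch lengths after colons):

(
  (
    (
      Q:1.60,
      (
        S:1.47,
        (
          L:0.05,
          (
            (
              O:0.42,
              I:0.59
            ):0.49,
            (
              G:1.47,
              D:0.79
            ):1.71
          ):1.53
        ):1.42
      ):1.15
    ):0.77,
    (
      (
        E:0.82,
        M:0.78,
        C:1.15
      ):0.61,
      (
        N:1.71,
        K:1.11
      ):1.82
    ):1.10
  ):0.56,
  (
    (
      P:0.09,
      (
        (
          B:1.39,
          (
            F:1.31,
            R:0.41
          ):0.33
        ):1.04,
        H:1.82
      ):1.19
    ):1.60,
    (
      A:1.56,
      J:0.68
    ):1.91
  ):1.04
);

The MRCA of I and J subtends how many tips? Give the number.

19

The MRCA of I and J is the root, so the clade is the entire tree.
That clade contains 19 terminal taxa: A, B, C, D, E, F, G, H, I, J, K, L, M, N, O, P, Q, R, S.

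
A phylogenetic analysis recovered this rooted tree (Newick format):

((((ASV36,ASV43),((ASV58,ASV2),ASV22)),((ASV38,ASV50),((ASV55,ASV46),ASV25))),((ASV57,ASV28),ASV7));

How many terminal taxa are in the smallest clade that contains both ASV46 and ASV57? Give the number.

13

The MRCA of ASV46 and ASV57 is the root, so the clade is the entire tree.
That clade contains 13 terminal taxa: ASV2, ASV22, ASV25, ASV28, ASV36, ASV38, ASV43, ASV46, ASV50, ASV55, ASV57, ASV58, ASV7.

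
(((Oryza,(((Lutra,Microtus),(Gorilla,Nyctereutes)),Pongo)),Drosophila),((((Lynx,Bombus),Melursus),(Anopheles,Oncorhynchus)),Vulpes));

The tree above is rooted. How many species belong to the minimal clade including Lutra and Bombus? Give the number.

The MRCA of Lutra and Bombus is the root, so the clade is the entire tree.
That clade contains 13 terminal taxa: Anopheles, Bombus, Drosophila, Gorilla, Lutra, Lynx, Melursus, Microtus, Nyctereutes, Oncorhynchus, Oryza, Pongo, Vulpes.

13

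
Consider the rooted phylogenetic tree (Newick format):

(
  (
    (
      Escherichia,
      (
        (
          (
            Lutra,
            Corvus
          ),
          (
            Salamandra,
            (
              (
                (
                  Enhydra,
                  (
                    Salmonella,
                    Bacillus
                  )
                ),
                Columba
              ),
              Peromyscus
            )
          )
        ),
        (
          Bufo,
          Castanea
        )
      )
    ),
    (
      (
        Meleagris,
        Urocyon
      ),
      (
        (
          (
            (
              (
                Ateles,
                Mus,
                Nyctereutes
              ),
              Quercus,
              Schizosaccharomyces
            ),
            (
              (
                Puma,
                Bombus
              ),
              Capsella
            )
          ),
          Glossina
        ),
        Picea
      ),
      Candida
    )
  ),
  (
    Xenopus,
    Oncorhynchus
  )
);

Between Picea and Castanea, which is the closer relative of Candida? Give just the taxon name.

Picea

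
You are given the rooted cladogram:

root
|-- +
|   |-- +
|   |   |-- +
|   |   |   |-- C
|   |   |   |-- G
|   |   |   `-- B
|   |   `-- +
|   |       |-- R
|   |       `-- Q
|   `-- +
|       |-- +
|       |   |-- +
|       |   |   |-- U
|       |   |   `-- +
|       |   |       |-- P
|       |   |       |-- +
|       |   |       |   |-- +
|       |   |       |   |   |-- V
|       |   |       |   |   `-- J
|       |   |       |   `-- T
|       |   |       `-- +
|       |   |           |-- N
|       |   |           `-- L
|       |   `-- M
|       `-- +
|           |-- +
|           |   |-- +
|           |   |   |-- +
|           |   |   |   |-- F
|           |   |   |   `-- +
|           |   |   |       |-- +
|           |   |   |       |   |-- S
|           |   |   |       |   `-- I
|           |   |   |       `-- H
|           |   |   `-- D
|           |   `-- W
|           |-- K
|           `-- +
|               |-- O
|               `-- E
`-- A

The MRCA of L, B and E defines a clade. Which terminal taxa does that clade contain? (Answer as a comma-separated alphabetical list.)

B, C, D, E, F, G, H, I, J, K, L, M, N, O, P, Q, R, S, T, U, V, W

Tracing L: it sits inside (N,L).
Tracing B: it sits inside (C,G,B).
Tracing E: it sits inside (O,E).
The smallest clade enclosing all 3 is (((C,G,B),(R,Q)),(((U,(P,((V,J),T),(N,L))),M),((((F,((S,I),H)),D),W),K,(O,E)))); the answer is its 22 terminal taxa in alphabetical order.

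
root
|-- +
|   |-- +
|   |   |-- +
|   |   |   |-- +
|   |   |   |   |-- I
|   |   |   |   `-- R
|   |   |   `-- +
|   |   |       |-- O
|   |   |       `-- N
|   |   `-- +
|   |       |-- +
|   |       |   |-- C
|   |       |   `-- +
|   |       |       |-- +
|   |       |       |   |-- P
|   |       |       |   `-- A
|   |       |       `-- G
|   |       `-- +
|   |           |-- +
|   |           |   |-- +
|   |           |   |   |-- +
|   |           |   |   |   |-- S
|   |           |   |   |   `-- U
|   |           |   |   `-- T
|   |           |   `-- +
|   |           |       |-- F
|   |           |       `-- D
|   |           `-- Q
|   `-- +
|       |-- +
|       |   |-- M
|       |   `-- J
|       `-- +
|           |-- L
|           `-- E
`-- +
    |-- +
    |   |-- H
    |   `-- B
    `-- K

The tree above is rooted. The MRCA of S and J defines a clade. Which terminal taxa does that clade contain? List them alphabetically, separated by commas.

A, C, D, E, F, G, I, J, L, M, N, O, P, Q, R, S, T, U

Tracing S: it sits inside (S,U).
Tracing J: it sits inside (M,J).
The smallest clade enclosing both is ((((I,R),(O,N)),((C,((P,A),G)),((((S,U),T),(F,D)),Q))),((M,J),(L,E))); the answer is its 18 terminal taxa in alphabetical order.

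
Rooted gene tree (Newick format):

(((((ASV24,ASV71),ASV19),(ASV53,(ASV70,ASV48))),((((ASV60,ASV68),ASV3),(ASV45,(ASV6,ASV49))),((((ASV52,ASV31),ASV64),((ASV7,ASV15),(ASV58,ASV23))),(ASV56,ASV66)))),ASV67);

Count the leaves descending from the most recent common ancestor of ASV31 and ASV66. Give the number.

The MRCA of ASV31 and ASV66 is the node subtending ((((ASV52,ASV31),ASV64),((ASV7,ASV15),(ASV58,ASV23))),(ASV56,ASV66)).
That clade contains 9 terminal taxa: ASV15, ASV23, ASV31, ASV52, ASV56, ASV58, ASV64, ASV66, ASV7.

9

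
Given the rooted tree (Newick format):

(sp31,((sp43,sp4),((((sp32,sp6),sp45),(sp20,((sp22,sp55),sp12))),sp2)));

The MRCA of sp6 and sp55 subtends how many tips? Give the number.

The MRCA of sp6 and sp55 is the node subtending (((sp32,sp6),sp45),(sp20,((sp22,sp55),sp12))).
That clade contains 7 terminal taxa: sp12, sp20, sp22, sp32, sp45, sp55, sp6.

7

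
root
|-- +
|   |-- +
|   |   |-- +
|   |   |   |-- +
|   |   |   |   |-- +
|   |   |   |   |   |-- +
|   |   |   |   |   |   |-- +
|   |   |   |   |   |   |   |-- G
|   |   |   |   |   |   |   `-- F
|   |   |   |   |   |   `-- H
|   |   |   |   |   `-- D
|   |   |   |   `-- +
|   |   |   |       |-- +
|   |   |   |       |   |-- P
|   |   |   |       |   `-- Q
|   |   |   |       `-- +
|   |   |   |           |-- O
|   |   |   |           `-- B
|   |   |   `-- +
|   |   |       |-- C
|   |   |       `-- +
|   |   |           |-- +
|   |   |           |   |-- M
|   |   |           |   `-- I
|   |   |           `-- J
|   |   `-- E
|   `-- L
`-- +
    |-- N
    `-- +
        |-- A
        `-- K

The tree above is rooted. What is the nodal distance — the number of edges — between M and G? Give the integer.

9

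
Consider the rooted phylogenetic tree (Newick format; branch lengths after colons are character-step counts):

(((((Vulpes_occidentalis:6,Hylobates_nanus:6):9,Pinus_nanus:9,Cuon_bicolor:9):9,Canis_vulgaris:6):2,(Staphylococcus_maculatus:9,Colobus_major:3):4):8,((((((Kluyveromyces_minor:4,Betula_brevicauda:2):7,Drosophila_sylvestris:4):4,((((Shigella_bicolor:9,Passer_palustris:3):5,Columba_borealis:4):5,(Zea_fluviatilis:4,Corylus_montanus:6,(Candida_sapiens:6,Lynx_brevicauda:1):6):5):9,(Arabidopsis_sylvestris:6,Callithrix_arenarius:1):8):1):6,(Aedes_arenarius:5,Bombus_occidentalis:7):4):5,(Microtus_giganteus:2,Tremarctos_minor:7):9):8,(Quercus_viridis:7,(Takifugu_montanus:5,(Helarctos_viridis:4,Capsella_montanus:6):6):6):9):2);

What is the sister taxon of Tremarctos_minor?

Microtus_giganteus

Tremarctos_minor attaches to the tree at the node subtending (Microtus_giganteus,Tremarctos_minor).
The other lineage descending from that same node — the sister group — is the single tip Microtus_giganteus.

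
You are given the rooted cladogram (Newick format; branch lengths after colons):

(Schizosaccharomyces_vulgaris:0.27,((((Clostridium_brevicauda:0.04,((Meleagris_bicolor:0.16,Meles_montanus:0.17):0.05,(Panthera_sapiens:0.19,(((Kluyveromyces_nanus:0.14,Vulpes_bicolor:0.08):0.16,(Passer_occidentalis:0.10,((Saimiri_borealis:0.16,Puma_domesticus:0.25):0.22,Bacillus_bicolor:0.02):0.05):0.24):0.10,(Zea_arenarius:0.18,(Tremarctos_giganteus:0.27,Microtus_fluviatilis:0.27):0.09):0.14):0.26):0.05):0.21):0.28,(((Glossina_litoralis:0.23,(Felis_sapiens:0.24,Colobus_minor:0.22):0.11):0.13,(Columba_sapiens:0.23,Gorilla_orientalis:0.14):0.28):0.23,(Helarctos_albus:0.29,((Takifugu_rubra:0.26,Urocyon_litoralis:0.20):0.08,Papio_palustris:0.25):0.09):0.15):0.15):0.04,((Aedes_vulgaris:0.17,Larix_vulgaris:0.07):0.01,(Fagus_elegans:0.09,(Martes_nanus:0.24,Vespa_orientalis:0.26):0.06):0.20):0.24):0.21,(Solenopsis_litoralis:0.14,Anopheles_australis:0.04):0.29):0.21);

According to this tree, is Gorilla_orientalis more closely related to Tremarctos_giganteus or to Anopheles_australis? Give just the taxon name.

Tremarctos_giganteus

The MRCA of Gorilla_orientalis and Tremarctos_giganteus subtends ((Clostridium_brevicauda,((Meleagris_bicolor,Meles_montanus),(Panthera_sapiens,(((Kluyveromyces_nanus,Vulpes_bicolor),(Passer_occidentalis,((Saimiri_borealis,Puma_domesticus),Bacillus_bicolor))),(Zea_arenarius,(Tremarctos_giganteus,Microtus_fluviatilis)))))),(((Glossina_litoralis,(Felis_sapiens,Colobus_minor)),(Columba_sapiens,Gorilla_orientalis)),(Helarctos_albus,((Takifugu_rubra,Urocyon_litoralis),Papio_palustris)))) (22 taxa).
The MRCA of Gorilla_orientalis and Anopheles_australis subtends ((((Clostridium_brevicauda,((Meleagris_bicolor,Meles_montanus),(Panthera_sapiens,(((Kluyveromyces_nanus,Vulpes_bicolor),(Passer_occidentalis,((Saimiri_borealis,Puma_domesticus),Bacillus_bicolor))),(Zea_arenarius,(Tremarctos_giganteus,Microtus_fluviatilis)))))),(((Glossina_litoralis,(Felis_sapiens,Colobus_minor)),(Columba_sapiens,Gorilla_orientalis)),(Helarctos_albus,((Takifugu_rubra,Urocyon_litoralis),Papio_palustris)))),((Aedes_vulgaris,Larix_vulgaris),(Fagus_elegans,(Martes_nanus,Vespa_orientalis)))),(Solenopsis_litoralis,Anopheles_australis)) (29 taxa).
The first is nested inside the second, so Gorilla_orientalis shares a more recent common ancestor with Tremarctos_giganteus.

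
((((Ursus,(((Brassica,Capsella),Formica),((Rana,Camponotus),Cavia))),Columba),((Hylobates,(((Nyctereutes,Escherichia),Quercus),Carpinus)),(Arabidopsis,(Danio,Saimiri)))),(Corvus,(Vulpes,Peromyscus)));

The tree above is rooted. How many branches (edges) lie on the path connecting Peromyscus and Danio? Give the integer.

8

The MRCA of Peromyscus and Danio is the root of the tree.
From Peromyscus up to that node: 3 branches. From Danio up to the same node: 5 branches. Total: 3 + 5 = 8.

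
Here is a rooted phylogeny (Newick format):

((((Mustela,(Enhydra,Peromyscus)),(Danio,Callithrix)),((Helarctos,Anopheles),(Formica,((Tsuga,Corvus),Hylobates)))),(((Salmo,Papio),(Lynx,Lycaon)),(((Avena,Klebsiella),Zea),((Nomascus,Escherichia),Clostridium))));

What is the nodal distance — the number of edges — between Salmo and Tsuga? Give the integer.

10

The MRCA of Salmo and Tsuga is the root of the tree.
From Salmo up to that node: 4 branches. From Tsuga up to the same node: 6 branches. Total: 4 + 6 = 10.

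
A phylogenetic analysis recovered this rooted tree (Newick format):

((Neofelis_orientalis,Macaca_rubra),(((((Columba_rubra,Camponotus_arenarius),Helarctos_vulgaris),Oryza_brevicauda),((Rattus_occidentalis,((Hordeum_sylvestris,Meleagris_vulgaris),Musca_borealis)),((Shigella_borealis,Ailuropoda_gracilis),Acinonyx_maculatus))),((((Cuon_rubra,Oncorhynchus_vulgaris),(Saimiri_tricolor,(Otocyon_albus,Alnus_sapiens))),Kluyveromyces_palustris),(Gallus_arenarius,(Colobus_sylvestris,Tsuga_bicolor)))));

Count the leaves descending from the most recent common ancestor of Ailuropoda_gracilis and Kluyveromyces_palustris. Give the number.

20

The MRCA of Ailuropoda_gracilis and Kluyveromyces_palustris is the node subtending (((((Columba_rubra,Camponotus_arenarius),Helarctos_vulgaris),Oryza_brevicauda),((Rattus_occidentalis,((Hordeum_sylvestris,Meleagris_vulgaris),Musca_borealis)),((Shigella_borealis,Ailuropoda_gracilis),Acinonyx_maculatus))),((((Cuon_rubra,Oncorhynchus_vulgaris),(Saimiri_tricolor,(Otocyon_albus,Alnus_sapiens))),Kluyveromyces_palustris),(Gallus_arenarius,(Colobus_sylvestris,Tsuga_bicolor)))).
That clade contains 20 terminal taxa: Acinonyx_maculatus, Ailuropoda_gracilis, Alnus_sapiens, Camponotus_arenarius, Colobus_sylvestris, Columba_rubra, Cuon_rubra, Gallus_arenarius, Helarctos_vulgaris, Hordeum_sylvestris, Kluyveromyces_palustris, Meleagris_vulgaris, Musca_borealis, Oncorhynchus_vulgaris, Oryza_brevicauda, Otocyon_albus, Rattus_occidentalis, Saimiri_tricolor, Shigella_borealis, Tsuga_bicolor.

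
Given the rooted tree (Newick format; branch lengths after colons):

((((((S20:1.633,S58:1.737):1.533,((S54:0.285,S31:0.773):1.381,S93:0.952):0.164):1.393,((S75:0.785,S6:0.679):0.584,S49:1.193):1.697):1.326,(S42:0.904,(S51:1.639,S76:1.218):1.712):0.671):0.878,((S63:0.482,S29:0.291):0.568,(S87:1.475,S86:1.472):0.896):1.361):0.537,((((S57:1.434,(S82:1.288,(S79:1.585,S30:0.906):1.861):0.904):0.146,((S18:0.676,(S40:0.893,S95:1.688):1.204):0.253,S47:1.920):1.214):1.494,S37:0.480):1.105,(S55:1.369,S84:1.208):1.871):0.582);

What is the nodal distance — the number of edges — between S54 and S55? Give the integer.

The MRCA of S54 and S55 is the root of the tree.
From S54 up to that node: 7 branches. From S55 up to the same node: 3 branches. Total: 7 + 3 = 10.

10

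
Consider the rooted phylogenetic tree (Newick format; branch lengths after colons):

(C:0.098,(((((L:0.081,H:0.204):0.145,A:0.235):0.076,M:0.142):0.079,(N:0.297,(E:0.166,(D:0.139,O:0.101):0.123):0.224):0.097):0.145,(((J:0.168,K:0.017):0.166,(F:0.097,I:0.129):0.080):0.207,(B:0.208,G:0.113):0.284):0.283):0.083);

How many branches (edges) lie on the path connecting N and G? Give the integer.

The MRCA of N and G is the node subtending (((((L,H),A),M),(N,(E,(D,O)))),(((J,K),(F,I)),(B,G))).
From N up to that node: 3 branches. From G up to the same node: 3 branches. Total: 3 + 3 = 6.

6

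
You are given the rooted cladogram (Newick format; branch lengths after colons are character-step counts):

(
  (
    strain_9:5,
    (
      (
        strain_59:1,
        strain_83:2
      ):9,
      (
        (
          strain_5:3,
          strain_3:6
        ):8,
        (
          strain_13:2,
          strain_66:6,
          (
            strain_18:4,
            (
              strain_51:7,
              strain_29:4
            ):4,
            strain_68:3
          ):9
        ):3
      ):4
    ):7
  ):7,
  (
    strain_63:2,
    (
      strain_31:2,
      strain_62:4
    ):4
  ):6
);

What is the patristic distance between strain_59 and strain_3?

28

The path runs strain_59 → … → MRCA → … → strain_3; the MRCA is the node subtending ((strain_59,strain_83),((strain_5,strain_3),(strain_13,strain_66,(strain_18,(strain_51,strain_29),strain_68)))).
Branch lengths along that path: 1 + 9 + 4 + 8 + 6 = 28.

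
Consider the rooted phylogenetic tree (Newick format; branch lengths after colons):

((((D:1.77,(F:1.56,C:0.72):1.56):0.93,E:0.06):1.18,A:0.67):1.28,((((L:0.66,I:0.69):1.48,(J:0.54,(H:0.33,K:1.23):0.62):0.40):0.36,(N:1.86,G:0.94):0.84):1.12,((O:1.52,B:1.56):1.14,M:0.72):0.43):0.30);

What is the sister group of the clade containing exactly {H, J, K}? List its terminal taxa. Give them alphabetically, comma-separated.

The clade containing exactly {H, J, K} attaches to the tree at the node subtending ((L,I),(J,(H,K))).
The other lineage descending from that same node — the sister group — is (L,I); its 2 tips in alphabetical order are the answer.

I, L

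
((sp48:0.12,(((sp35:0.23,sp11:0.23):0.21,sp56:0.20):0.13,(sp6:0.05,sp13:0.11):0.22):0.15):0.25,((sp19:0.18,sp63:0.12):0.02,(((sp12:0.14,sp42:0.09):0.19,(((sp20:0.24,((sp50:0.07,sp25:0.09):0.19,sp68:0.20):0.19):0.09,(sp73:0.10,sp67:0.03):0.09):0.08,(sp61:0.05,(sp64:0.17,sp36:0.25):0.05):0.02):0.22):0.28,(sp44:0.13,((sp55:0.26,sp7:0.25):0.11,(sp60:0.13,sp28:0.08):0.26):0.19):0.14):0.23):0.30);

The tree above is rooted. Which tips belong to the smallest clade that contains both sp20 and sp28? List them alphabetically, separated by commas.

sp12, sp20, sp25, sp28, sp36, sp42, sp44, sp50, sp55, sp60, sp61, sp64, sp67, sp68, sp7, sp73

Tracing sp20: it sits inside (sp20,((sp50,sp25),sp68)).
Tracing sp28: it sits inside (sp60,sp28).
The smallest clade enclosing both is (((sp12,sp42),(((sp20,((sp50,sp25),sp68)),(sp73,sp67)),(sp61,(sp64,sp36)))),(sp44,((sp55,sp7),(sp60,sp28)))); the answer is its 16 terminal taxa in alphabetical order.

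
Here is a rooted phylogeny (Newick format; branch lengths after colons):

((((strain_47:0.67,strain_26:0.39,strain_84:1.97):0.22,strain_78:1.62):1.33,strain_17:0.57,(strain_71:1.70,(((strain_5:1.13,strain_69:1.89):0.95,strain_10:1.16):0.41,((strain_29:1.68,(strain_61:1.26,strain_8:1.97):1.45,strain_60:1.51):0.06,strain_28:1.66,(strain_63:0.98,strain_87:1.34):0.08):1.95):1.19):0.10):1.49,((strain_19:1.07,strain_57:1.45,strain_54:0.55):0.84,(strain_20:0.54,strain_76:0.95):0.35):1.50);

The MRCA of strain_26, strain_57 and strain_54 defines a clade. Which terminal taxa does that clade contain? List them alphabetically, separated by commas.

strain_10, strain_17, strain_19, strain_20, strain_26, strain_28, strain_29, strain_47, strain_5, strain_54, strain_57, strain_60, strain_61, strain_63, strain_69, strain_71, strain_76, strain_78, strain_8, strain_84, strain_87

Tracing strain_26: it sits inside (strain_47,strain_26,strain_84).
Tracing strain_57: it sits inside (strain_19,strain_57,strain_54).
Tracing strain_54: it sits inside (strain_19,strain_57,strain_54).
The smallest clade enclosing all 3 is the whole tree (their MRCA is the root), so the answer is all 21 tips in alphabetical order.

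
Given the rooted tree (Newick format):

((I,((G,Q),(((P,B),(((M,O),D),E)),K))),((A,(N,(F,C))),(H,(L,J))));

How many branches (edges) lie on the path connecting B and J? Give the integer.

10

The MRCA of B and J is the root of the tree.
From B up to that node: 6 branches. From J up to the same node: 4 branches. Total: 6 + 4 = 10.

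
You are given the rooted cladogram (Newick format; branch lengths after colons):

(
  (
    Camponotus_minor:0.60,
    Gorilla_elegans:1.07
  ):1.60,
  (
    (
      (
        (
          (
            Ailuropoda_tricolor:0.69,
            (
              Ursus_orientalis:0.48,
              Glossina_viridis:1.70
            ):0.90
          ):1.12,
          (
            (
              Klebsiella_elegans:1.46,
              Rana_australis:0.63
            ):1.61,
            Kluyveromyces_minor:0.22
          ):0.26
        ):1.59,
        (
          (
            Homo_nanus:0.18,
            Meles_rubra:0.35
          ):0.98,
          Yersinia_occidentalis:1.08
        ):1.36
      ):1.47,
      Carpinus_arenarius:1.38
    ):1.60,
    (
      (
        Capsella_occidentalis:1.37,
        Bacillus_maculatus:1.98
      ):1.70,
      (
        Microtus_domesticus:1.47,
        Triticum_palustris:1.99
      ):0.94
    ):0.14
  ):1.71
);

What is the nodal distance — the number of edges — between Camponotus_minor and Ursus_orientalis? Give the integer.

The MRCA of Camponotus_minor and Ursus_orientalis is the root of the tree.
From Camponotus_minor up to that node: 2 branches. From Ursus_orientalis up to the same node: 7 branches. Total: 2 + 7 = 9.

9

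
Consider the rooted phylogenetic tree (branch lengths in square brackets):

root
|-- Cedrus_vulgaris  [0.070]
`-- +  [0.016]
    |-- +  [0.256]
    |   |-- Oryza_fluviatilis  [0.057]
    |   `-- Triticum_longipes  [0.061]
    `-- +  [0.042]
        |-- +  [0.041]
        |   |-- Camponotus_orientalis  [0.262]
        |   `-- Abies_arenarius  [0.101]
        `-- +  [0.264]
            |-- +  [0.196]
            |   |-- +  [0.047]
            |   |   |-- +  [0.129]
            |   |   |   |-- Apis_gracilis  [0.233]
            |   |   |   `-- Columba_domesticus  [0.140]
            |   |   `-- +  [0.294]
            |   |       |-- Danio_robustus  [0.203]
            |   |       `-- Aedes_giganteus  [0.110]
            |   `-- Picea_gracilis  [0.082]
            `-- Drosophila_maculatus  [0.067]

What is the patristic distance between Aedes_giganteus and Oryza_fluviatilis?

1.266

The path runs Aedes_giganteus → … → MRCA → … → Oryza_fluviatilis; the MRCA is the node subtending ((Oryza_fluviatilis,Triticum_longipes),((Camponotus_orientalis,Abies_arenarius),((((Apis_gracilis,Columba_domesticus),(Danio_robustus,Aedes_giganteus)),Picea_gracilis),Drosophila_maculatus))).
Branch lengths along that path: 0.110 + 0.294 + 0.047 + 0.196 + 0.264 + 0.042 + 0.256 + 0.057 = 1.266.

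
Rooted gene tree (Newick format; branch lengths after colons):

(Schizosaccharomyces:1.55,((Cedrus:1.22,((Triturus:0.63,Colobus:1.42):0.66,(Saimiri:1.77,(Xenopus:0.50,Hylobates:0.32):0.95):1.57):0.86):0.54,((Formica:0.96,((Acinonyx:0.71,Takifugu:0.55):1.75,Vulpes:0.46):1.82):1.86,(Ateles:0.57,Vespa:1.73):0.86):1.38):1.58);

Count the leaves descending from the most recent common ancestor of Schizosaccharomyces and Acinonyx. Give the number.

The MRCA of Schizosaccharomyces and Acinonyx is the root, so the clade is the entire tree.
That clade contains 13 terminal taxa: Acinonyx, Ateles, Cedrus, Colobus, Formica, Hylobates, Saimiri, Schizosaccharomyces, Takifugu, Triturus, Vespa, Vulpes, Xenopus.

13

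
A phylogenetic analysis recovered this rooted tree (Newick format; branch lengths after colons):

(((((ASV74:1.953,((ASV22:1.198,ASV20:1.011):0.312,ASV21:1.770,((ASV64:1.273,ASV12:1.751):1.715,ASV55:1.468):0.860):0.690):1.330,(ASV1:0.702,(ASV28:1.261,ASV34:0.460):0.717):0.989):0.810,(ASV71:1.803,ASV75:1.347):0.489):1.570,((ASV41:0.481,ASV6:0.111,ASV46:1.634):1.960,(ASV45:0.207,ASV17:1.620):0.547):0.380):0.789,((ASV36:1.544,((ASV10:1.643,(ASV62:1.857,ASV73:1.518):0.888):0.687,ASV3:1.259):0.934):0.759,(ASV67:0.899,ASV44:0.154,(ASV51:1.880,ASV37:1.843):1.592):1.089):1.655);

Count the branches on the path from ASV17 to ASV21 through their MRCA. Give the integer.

The MRCA of ASV17 and ASV21 is the node subtending ((((ASV74,((ASV22,ASV20),ASV21,((ASV64,ASV12),ASV55))),(ASV1,(ASV28,ASV34))),(ASV71,ASV75)),((ASV41,ASV6,ASV46),(ASV45,ASV17))).
From ASV17 up to that node: 3 branches. From ASV21 up to the same node: 5 branches. Total: 3 + 5 = 8.

8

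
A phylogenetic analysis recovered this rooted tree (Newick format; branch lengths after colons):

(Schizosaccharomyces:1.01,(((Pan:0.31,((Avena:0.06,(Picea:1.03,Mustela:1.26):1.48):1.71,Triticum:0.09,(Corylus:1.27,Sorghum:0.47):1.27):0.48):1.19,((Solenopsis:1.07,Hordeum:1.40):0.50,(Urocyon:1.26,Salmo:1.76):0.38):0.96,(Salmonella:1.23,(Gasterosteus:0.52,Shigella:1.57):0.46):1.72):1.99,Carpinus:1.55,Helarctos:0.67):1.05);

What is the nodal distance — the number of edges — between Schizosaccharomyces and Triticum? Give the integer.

The MRCA of Schizosaccharomyces and Triticum is the root of the tree.
From Schizosaccharomyces up to that node: 1 branch. From Triticum up to the same node: 5 branches. Total: 1 + 5 = 6.

6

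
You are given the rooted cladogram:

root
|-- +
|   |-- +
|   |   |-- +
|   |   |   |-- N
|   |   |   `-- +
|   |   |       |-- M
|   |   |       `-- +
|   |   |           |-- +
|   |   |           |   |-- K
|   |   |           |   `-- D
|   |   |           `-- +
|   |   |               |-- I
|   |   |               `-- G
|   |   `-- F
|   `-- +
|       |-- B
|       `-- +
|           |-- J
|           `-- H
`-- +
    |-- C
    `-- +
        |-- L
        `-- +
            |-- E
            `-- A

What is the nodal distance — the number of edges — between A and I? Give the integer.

The MRCA of A and I is the root of the tree.
From A up to that node: 4 branches. From I up to the same node: 7 branches. Total: 4 + 7 = 11.

11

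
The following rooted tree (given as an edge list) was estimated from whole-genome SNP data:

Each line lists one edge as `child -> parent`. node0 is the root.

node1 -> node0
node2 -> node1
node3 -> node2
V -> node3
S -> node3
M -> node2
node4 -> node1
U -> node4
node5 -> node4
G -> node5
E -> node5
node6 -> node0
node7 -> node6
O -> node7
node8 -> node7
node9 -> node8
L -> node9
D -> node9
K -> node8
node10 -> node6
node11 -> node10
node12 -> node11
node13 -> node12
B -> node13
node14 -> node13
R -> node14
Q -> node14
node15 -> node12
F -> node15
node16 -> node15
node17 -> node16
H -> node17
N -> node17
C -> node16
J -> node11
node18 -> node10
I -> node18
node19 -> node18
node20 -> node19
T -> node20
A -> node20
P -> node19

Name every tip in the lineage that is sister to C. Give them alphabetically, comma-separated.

C attaches to the tree at the node subtending ((H,N),C).
The other lineage descending from that same node — the sister group — is (H,N); its 2 tips in alphabetical order are the answer.

H, N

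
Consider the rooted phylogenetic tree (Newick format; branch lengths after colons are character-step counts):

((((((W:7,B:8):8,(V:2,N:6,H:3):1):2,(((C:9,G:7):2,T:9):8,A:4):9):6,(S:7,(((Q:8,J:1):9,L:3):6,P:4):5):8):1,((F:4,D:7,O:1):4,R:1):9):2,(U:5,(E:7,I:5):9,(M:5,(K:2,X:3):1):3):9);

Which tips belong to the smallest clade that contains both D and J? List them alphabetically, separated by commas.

Tracing D: it sits inside (F,D,O).
Tracing J: it sits inside (Q,J).
The smallest clade enclosing both is (((((W,B),(V,N,H)),(((C,G),T),A)),(S,(((Q,J),L),P))),((F,D,O),R)); the answer is its 18 terminal taxa in alphabetical order.

A, B, C, D, F, G, H, J, L, N, O, P, Q, R, S, T, V, W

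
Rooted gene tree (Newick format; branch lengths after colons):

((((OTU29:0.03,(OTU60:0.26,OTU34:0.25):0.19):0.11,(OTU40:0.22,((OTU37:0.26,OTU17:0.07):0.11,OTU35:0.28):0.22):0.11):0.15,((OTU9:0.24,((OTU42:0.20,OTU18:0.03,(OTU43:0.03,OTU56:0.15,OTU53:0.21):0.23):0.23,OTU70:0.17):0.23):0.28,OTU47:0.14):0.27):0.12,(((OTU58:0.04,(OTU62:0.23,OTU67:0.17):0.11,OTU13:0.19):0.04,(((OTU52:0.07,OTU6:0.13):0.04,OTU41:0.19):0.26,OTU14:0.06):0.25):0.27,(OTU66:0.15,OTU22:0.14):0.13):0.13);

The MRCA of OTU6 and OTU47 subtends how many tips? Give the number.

The MRCA of OTU6 and OTU47 is the root, so the clade is the entire tree.
That clade contains 25 terminal taxa: OTU13, OTU14, OTU17, OTU18, OTU22, OTU29, OTU34, OTU35, OTU37, OTU40, OTU41, OTU42, OTU43, OTU47, OTU52, OTU53, OTU56, OTU58, OTU6, OTU60, OTU62, OTU66, OTU67, OTU70, OTU9.

25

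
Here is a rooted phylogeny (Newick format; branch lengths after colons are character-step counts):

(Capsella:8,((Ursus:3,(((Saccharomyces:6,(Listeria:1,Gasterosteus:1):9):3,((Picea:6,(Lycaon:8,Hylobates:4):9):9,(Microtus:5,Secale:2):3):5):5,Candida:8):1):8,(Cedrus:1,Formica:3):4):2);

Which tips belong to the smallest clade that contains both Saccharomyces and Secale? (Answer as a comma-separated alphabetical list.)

Gasterosteus, Hylobates, Listeria, Lycaon, Microtus, Picea, Saccharomyces, Secale

Tracing Saccharomyces: it sits inside (Saccharomyces,(Listeria,Gasterosteus)).
Tracing Secale: it sits inside (Microtus,Secale).
The smallest clade enclosing both is ((Saccharomyces,(Listeria,Gasterosteus)),((Picea,(Lycaon,Hylobates)),(Microtus,Secale))); the answer is its 8 terminal taxa in alphabetical order.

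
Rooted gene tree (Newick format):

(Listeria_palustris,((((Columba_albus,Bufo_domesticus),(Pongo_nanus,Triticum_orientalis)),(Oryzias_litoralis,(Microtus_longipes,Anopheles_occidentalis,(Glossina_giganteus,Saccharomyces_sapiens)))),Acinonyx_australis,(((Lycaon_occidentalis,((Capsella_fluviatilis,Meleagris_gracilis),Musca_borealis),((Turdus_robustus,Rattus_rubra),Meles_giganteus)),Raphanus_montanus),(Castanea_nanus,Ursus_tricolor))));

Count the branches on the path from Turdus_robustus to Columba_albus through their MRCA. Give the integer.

10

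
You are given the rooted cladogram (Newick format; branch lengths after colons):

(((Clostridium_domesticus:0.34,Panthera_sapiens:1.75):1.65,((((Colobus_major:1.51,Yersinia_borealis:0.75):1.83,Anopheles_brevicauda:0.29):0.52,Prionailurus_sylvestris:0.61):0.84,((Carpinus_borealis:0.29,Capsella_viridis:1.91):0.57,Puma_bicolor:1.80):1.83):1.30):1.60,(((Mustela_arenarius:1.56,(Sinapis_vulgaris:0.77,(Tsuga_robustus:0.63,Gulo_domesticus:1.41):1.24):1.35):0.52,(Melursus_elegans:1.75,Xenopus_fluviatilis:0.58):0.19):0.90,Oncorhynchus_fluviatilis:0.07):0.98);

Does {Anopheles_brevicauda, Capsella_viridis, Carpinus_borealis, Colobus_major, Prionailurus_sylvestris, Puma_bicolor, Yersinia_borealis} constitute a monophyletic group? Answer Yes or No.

Yes

The most recent common ancestor of these taxa subtends ((((Colobus_major,Yersinia_borealis),Anopheles_brevicauda),Prionailurus_sylvestris),((Carpinus_borealis,Capsella_viridis),Puma_bicolor)).
That clade has exactly 7 tips — every listed taxon and nothing else — so the group is monophyletic.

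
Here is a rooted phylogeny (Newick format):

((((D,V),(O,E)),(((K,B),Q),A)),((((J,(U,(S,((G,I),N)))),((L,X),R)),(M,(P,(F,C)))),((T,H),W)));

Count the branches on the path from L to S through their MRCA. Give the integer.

7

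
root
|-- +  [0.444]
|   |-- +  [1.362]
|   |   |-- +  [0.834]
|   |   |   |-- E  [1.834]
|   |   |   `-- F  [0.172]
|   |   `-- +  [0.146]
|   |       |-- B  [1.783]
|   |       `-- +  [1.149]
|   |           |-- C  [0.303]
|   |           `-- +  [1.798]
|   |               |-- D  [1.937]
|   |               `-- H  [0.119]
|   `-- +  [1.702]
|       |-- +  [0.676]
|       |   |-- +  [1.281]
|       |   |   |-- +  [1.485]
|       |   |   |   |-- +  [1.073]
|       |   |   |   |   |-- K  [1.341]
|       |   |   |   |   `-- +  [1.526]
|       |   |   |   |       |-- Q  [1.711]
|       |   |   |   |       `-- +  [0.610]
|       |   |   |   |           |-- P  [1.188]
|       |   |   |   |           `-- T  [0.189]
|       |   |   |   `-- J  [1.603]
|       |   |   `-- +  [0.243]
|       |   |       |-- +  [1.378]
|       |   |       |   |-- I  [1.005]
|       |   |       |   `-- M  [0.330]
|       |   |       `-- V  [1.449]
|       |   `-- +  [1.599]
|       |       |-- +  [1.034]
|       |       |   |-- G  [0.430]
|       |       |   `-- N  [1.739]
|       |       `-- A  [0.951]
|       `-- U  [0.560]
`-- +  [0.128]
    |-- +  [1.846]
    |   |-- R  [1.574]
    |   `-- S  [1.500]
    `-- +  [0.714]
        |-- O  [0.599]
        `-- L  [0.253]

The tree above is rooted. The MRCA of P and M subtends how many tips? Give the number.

8

The MRCA of P and M is the node subtending (((K,(Q,(P,T))),J),((I,M),V)).
That clade contains 8 terminal taxa: I, J, K, M, P, Q, T, V.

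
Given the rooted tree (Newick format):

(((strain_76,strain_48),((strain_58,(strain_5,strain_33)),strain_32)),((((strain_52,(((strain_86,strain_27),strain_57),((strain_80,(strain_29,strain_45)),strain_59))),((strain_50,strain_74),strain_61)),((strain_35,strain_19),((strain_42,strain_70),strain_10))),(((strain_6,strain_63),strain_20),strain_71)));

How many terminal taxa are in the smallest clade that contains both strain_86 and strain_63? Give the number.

The MRCA of strain_86 and strain_63 is the node subtending ((((strain_52,(((strain_86,strain_27),strain_57),((strain_80,(strain_29,strain_45)),strain_59))),((strain_50,strain_74),strain_61)),((strain_35,strain_19),((strain_42,strain_70),strain_10))),(((strain_6,strain_63),strain_20),strain_71)).
That clade contains 20 terminal taxa: strain_10, strain_19, strain_20, strain_27, strain_29, strain_35, strain_42, strain_45, strain_50, strain_52, strain_57, strain_59, strain_6, strain_61, strain_63, strain_70, strain_71, strain_74, strain_80, strain_86.

20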